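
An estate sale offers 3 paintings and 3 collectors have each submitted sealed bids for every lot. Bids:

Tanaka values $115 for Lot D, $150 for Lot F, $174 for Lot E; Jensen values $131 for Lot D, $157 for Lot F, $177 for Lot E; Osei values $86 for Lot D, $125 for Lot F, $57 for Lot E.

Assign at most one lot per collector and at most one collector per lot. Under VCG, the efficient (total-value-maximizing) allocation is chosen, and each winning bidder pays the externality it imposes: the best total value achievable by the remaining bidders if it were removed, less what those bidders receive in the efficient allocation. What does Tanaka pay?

Tanaka pays $46.

Efficient allocation: Tanaka→Lot E ($174), Jensen→Lot D ($131), Osei→Lot F ($125); total welfare W = $430.
Tanaka receives Lot E at value $174, so the others get W − 174 = $256.
Without Tanaka: best allocation of the remaining 2 bidders over all 3 lots is Jensen→Lot E ($177), Osei→Lot F ($125), total $302.
VCG payment = (others' best without Tanaka) − (others' welfare with Tanaka) = 302 − 256 = $46.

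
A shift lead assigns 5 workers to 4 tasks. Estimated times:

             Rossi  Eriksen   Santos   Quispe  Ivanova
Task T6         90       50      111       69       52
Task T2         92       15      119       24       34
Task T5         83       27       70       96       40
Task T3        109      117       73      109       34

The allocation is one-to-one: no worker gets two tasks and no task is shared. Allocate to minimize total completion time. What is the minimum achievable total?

Min total: 175 min

This is the linear assignment problem.
Optimal: Rossi→Task T6 (90 min), Quispe→Task T2 (24 min), Eriksen→Task T5 (27 min), Ivanova→Task T3 (34 min) — total 90+24+27+34 = 175 min.
Column-greedy (each task in turn goes to its cheapest remaining worker) gives 187 min, worse by 12.
Every other assignment is strictly worse.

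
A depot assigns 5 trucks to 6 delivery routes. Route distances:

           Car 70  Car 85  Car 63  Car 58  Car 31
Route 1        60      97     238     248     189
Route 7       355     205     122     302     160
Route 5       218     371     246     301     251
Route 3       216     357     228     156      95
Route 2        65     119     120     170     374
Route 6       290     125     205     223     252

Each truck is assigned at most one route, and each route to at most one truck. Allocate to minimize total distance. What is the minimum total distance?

This is a one-to-one assignment (minimum-cost bipartite matching).
Optimal: Car 70→Route 1 (60 km), Car 85→Route 6 (125 km), Car 63→Route 7 (122 km), Car 58→Route 2 (170 km), Car 31→Route 3 (95 km) — total 60+125+122+170+95 = 572 km.
Min-entry greedy (repeatedly take the single cheapest remaining cell) gives 619 km, worse by 47.
Next-best assignment: Car 70→Route 2, Car 85→Route 1, Car 63→Route 7, Car 58→Route 6, Car 31→Route 3 = 602 km.

Minimum total: 572 km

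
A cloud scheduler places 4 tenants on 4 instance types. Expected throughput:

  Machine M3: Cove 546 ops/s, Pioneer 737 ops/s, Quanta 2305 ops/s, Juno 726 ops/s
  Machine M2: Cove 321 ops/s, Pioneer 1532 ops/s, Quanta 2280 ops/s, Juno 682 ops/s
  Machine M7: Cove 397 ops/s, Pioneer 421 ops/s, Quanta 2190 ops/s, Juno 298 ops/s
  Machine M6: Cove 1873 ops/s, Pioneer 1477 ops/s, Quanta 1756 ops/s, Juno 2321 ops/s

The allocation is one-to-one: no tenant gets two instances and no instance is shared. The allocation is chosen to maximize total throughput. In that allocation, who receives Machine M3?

Optimal: Cove→Machine M3 (546 ops/s), Pioneer→Machine M2 (1532 ops/s), Quanta→Machine M7 (2190 ops/s), Juno→Machine M6 (2321 ops/s) — total 546+1532+2190+2321 = 6589 ops/s.
Swapping Quanta↔Juno (Quanta→Machine M6 1756 ops/s, Juno→Machine M7 298 ops/s) loses 2457.
Cove's own top instance is Machine M6 (1873 ops/s), but forcing Cove→Machine M6 and reassigning the rest optimally gives only 6321 ops/s — worse by 268.

Cove receives Machine M3.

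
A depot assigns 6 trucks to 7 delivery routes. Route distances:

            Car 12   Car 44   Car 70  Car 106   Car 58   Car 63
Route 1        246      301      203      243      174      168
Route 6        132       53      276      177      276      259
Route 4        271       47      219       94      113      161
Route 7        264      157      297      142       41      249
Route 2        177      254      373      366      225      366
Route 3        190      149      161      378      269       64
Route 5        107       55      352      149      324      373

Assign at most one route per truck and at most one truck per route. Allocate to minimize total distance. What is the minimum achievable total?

Treat this as an assignment problem: match each truck to one route.
Optimal: Car 12→Route 5 (107 km), Car 44→Route 6 (53 km), Car 70→Route 1 (203 km), Car 106→Route 4 (94 km), Car 58→Route 7 (41 km), Car 63→Route 3 (64 km) — total 107+53+203+94+41+64 = 562 km.
Min-entry greedy (repeatedly take the single cheapest remaining cell) gives 639 km, worse by 77.
Next-best assignment: Car 12→Route 6, Car 44→Route 5, Car 70→Route 1, Car 106→Route 4, Car 58→Route 7, Car 63→Route 3 = 589 km.
Swapping Car 58↔Car 44 (Car 58→Route 6 276 km, Car 44→Route 7 157 km) adds 339.

Minimum total: 562 km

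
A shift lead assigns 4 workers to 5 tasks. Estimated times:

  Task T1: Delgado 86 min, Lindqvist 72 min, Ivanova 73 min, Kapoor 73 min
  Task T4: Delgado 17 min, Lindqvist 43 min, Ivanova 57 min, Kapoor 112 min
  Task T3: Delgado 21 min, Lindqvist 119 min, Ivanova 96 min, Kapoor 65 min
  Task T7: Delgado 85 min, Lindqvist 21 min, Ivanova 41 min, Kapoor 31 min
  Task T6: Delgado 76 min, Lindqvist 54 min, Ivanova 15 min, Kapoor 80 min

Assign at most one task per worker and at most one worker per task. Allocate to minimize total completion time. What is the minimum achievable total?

Optimal: Delgado→Task T3 (21 min), Lindqvist→Task T4 (43 min), Ivanova→Task T6 (15 min), Kapoor→Task T7 (31 min) — total 21+43+15+31 = 110 min.
Row-greedy (each worker in turn takes its cheapest remaining task) gives 118 min, worse by 8.
Next-best assignment: Delgado→Task T4, Lindqvist→Task T7, Ivanova→Task T6, Kapoor→Task T3 = 118 min.

Minimum total: 110 min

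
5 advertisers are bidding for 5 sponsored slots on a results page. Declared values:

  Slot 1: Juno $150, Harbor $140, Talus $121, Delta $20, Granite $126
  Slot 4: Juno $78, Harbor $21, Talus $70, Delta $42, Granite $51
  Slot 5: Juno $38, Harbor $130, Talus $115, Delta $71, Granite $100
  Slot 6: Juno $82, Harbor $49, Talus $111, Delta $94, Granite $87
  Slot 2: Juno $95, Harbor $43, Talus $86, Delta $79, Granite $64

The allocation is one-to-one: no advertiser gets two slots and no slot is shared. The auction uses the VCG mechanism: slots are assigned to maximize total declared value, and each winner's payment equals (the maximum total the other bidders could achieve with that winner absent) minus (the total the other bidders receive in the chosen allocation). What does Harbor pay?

Efficient allocation: Juno→Slot 4 ($78), Harbor→Slot 5 ($130), Talus→Slot 6 ($111), Delta→Slot 2 ($79), Granite→Slot 1 ($126); total welfare W = $524.
Harbor receives Slot 5 at value $130, so the others get W − 130 = $394.
Without Harbor: best allocation of the remaining 4 bidders over all 5 slots is Juno→Slot 1 ($150), Talus→Slot 6 ($111), Delta→Slot 2 ($79), Granite→Slot 5 ($100), total $440.
VCG payment = (others' best without Harbor) − (others' welfare with Harbor) = 440 − 394 = $46.

Harbor pays $46.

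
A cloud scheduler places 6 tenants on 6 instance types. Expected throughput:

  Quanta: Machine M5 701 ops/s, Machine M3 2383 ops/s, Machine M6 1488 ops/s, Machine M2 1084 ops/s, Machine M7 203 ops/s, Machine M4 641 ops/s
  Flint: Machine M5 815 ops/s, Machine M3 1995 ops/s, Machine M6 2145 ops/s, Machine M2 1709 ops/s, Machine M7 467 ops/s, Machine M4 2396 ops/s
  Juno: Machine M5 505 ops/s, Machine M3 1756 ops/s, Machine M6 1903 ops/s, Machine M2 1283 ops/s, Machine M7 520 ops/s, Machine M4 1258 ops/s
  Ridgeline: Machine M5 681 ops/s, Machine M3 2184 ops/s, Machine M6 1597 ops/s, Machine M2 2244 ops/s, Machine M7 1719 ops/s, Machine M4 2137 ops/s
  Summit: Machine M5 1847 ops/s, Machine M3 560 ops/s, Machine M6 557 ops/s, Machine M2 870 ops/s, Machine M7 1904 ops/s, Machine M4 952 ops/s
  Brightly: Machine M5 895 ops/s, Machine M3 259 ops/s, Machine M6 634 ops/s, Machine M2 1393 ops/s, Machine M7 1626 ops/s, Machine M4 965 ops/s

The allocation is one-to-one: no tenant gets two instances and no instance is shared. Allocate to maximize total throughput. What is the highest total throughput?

Optimal: Quanta→Machine M3 (2383 ops/s), Flint→Machine M4 (2396 ops/s), Juno→Machine M6 (1903 ops/s), Ridgeline→Machine M2 (2244 ops/s), Summit→Machine M5 (1847 ops/s), Brightly→Machine M7 (1626 ops/s) — total 2383+2396+1903+2244+1847+1626 = 12399 ops/s.
Max-entry greedy (repeatedly take the single best remaining cell) gives 11725 ops/s, worse by 674.
No other one-to-one assignment exceeds 12399 ops/s.

Maximum total: 12399 ops/s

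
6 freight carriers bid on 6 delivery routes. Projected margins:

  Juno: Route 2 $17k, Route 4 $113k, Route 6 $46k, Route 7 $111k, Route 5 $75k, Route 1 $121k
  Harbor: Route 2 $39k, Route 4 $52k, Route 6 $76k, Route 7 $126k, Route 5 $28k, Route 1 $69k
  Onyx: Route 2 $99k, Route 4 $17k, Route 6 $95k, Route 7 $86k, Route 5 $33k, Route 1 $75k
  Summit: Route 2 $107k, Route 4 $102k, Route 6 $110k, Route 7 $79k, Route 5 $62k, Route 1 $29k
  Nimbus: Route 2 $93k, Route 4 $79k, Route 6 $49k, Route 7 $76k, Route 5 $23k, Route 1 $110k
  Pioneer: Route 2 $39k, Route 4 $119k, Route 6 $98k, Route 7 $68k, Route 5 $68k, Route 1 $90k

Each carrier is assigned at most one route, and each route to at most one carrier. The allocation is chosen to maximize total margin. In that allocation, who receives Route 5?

This is the linear assignment problem.
Optimal: Juno→Route 5 ($75k), Harbor→Route 7 ($126k), Onyx→Route 2 ($99k), Summit→Route 6 ($110k), Nimbus→Route 1 ($110k), Pioneer→Route 4 ($119k) — total 75+126+99+110+110+119 = $639k.
Row-greedy (each carrier in turn takes its best remaining route) gives $603k, worse by 36.
Swapping Juno↔Onyx (Juno→Route 2 $17k, Onyx→Route 5 $33k) loses 124.
Juno's own top route is Route 1 ($121k), but forcing Juno→Route 1 and reassigning the rest optimally gives only $616k — worse by 23.

Juno receives Route 5.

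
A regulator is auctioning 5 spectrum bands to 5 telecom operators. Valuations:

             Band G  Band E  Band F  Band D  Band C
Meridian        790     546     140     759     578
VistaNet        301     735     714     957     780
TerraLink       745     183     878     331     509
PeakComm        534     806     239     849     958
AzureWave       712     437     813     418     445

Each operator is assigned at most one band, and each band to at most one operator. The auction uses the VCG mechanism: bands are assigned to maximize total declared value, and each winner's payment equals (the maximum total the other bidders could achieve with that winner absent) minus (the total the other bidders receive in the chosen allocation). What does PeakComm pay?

Efficient allocation: Meridian→Band E ($546M), VistaNet→Band D ($957M), TerraLink→Band F ($878M), PeakComm→Band C ($958M), AzureWave→Band G ($712M); total welfare W = $4051M.
PeakComm receives Band C at value $958M, so the others get W − 958 = $3093M.
Without PeakComm: best allocation of the remaining 4 bidders over all 5 bands is Meridian→Band D ($759M), VistaNet→Band C ($780M), TerraLink→Band F ($878M), AzureWave→Band G ($712M), total $3129M.
VCG payment = (others' best without PeakComm) − (others' welfare with PeakComm) = 3129 − 3093 = $36M.

PeakComm pays $36M.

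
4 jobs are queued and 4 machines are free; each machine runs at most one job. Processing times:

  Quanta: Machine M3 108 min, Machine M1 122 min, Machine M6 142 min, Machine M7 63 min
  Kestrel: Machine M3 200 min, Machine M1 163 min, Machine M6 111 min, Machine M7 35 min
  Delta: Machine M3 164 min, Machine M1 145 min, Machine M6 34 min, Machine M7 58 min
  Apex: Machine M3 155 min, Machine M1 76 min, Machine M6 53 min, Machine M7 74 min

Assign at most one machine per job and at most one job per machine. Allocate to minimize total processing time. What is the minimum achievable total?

Min total: 253 min

Optimal: Quanta→Machine M3 (108 min), Kestrel→Machine M7 (35 min), Delta→Machine M6 (34 min), Apex→Machine M1 (76 min) — total 108+35+34+76 = 253 min.
Row-greedy (each job in turn takes its cheapest remaining machine) gives 474 min, worse by 221.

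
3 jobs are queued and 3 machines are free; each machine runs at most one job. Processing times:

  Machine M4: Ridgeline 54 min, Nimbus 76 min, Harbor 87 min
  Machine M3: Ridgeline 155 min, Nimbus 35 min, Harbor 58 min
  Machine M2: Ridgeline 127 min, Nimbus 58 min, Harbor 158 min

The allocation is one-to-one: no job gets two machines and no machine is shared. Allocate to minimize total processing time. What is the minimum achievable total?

Min total: 170 min

Optimal: Ridgeline→Machine M4 (54 min), Nimbus→Machine M2 (58 min), Harbor→Machine M3 (58 min) — total 54+58+58 = 170 min.
Min-entry greedy (repeatedly take the single cheapest remaining cell) gives 247 min, worse by 77.
Checked against all permutations: 170 min is optimal.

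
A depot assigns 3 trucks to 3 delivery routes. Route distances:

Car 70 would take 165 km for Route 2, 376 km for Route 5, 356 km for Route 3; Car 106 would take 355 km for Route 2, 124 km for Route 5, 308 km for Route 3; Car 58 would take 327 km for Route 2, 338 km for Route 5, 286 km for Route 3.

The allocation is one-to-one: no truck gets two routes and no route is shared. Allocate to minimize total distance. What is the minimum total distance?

Optimal: Car 70→Route 2 (165 km), Car 106→Route 5 (124 km), Car 58→Route 3 (286 km) — total 165+124+286 = 575 km.
Next-best assignment: Car 70→Route 3, Car 106→Route 5, Car 58→Route 2 = 807 km.
Checked against all permutations: 575 km is optimal.

Min total: 575 km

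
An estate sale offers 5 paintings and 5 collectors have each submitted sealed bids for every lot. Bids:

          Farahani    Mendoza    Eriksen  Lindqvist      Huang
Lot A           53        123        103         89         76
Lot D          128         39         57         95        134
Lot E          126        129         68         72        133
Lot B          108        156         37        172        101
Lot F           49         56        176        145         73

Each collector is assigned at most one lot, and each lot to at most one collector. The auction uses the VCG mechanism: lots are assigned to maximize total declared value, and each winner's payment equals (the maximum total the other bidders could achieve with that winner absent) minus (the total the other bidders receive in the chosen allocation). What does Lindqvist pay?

Efficient allocation: Farahani→Lot D ($128), Mendoza→Lot A ($123), Eriksen→Lot F ($176), Lindqvist→Lot B ($172), Huang→Lot E ($133); total welfare W = $732.
Lindqvist receives Lot B at value $172, so the others get W − 172 = $560.
Without Lindqvist: best allocation of the remaining 4 bidders over all 5 lots is Farahani→Lot D ($128), Mendoza→Lot B ($156), Eriksen→Lot F ($176), Huang→Lot E ($133), total $593.
VCG payment = (others' best without Lindqvist) − (others' welfare with Lindqvist) = 593 − 560 = $33.

Lindqvist pays $33.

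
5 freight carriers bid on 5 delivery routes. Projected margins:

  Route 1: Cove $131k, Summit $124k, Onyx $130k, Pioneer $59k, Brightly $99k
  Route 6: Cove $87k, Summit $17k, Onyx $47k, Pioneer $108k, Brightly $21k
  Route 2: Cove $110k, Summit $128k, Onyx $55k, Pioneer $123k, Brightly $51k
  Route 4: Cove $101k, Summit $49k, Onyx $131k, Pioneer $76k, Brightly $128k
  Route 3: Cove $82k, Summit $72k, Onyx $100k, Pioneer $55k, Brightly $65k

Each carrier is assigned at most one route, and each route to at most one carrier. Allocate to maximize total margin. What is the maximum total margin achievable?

Treat this as an assignment problem: match each carrier to one route.
Optimal: Cove→Route 1 ($131k), Summit→Route 2 ($128k), Onyx→Route 3 ($100k), Pioneer→Route 6 ($108k), Brightly→Route 4 ($128k) — total 131+128+100+108+128 = $595k.
Column-greedy (each route in turn goes to its best remaining carrier) gives $563k, worse by 32.
Swapping Brightly↔Cove (Brightly→Route 1 $99k, Cove→Route 4 $101k) loses 59.

Maximum total: $595k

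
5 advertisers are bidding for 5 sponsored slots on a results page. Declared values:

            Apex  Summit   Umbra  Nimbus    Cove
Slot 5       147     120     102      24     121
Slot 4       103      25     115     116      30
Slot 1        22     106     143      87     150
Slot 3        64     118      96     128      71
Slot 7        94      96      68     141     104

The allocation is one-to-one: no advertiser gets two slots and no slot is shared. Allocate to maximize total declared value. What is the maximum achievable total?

Max total: $671

Optimal: Apex→Slot 5 ($147), Summit→Slot 3 ($118), Umbra→Slot 4 ($115), Nimbus→Slot 7 ($141), Cove→Slot 1 ($150) — total 147+118+115+141+150 = $671.
No other one-to-one assignment exceeds $671.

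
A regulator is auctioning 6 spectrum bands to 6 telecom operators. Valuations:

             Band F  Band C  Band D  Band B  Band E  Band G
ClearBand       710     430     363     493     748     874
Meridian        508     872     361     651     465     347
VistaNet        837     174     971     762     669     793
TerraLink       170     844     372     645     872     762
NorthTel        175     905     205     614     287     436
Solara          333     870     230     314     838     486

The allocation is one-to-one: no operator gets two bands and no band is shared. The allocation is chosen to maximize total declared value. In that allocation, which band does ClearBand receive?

ClearBand receives Band F.

Optimal: ClearBand→Band F ($710M), Meridian→Band B ($651M), VistaNet→Band D ($971M), TerraLink→Band G ($762M), NorthTel→Band C ($905M), Solara→Band E ($838M) — total 710+651+971+762+905+838 = $4837M.
Row-greedy (each operator in turn takes its best remaining band) gives $4536M, worse by 301.
Checked against all permutations: $4837M is optimal.
ClearBand's own top band is Band G ($874M), but forcing ClearBand→Band G and reassigning the rest optimally gives only $4741M — worse by 96.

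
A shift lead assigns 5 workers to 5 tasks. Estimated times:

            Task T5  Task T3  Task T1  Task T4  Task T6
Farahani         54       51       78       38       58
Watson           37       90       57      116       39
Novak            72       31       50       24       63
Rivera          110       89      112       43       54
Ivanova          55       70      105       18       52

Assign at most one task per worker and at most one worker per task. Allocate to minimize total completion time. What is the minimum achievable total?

Treat this as an assignment problem: match each worker to one task.
Optimal: Farahani→Task T3 (51 min), Watson→Task T5 (37 min), Novak→Task T1 (50 min), Rivera→Task T6 (54 min), Ivanova→Task T4 (18 min) — total 51+37+50+54+18 = 210 min.
Column-greedy (each task in turn goes to its cheapest remaining worker) gives 218 min, worse by 8.
Next-best assignment: Farahani→Task T5, Watson→Task T1, Novak→Task T3, Rivera→Task T6, Ivanova→Task T4 = 214 min.
Checked against all permutations: 210 min is optimal.

Minimum total: 210 min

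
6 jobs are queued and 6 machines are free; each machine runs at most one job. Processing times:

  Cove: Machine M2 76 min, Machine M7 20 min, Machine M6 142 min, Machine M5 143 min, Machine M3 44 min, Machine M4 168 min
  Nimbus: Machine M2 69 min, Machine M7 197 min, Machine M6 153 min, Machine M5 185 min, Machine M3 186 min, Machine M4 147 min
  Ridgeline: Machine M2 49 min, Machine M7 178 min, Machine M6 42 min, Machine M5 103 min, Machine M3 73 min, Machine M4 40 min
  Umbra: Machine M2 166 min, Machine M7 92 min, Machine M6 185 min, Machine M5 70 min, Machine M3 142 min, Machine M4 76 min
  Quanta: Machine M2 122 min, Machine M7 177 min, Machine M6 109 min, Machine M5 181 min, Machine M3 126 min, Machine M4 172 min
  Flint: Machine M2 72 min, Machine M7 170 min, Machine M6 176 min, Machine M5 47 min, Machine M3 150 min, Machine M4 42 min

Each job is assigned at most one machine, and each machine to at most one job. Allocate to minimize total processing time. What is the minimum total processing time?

Optimal: Cove→Machine M7 (20 min), Nimbus→Machine M2 (69 min), Ridgeline→Machine M6 (42 min), Umbra→Machine M5 (70 min), Quanta→Machine M3 (126 min), Flint→Machine M4 (42 min) — total 20+69+42+70+126+42 = 369 min.
Column-greedy (each machine in turn goes to its cheapest remaining job) gives 514 min, worse by 145.
Next-best assignment: Cove→Machine M7, Nimbus→Machine M2, Ridgeline→Machine M6, Umbra→Machine M4, Quanta→Machine M3, Flint→Machine M5 = 380 min.

Min total: 369 min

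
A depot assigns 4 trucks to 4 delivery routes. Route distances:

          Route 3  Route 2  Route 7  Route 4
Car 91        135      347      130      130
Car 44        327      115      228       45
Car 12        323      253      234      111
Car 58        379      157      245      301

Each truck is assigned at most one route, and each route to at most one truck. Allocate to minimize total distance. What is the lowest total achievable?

This is a one-to-one assignment (minimum-cost bipartite matching).
Optimal: Car 91→Route 3 (135 km), Car 44→Route 4 (45 km), Car 12→Route 7 (234 km), Car 58→Route 2 (157 km) — total 135+45+234+157 = 571 km.
Column-greedy (each route in turn goes to its cheapest remaining truck) gives 785 km, worse by 214.
No other one-to-one assignment undercuts 571 km.

Min total: 571 km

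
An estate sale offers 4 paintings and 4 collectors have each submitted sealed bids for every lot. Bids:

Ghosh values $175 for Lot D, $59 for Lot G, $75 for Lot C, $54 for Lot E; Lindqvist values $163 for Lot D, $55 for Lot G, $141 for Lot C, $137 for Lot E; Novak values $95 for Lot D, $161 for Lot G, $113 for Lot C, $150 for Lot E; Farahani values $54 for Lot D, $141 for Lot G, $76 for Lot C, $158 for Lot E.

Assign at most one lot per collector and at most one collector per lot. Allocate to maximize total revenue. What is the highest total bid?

Maximum total: $635

Optimal: Ghosh→Lot D ($175), Lindqvist→Lot C ($141), Novak→Lot G ($161), Farahani→Lot E ($158) — total 175+141+161+158 = $635.
Swapping Lindqvist↔Farahani (Lindqvist→Lot E $137, Farahani→Lot C $76) loses 86.
No other one-to-one assignment exceeds $635.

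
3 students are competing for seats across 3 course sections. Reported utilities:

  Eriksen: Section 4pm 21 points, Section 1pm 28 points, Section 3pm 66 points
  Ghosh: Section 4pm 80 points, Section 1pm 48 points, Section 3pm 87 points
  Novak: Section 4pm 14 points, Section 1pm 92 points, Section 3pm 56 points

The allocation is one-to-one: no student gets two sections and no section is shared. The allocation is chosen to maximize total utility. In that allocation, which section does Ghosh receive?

Ghosh receives Section 4pm.

This is a one-to-one assignment (maximum-weight bipartite matching).
Optimal: Eriksen→Section 3pm (66 points), Ghosh→Section 4pm (80 points), Novak→Section 1pm (92 points) — total 66+80+92 = 238 points.
Max-entry greedy (repeatedly take the single best remaining cell) gives 200 points, worse by 38.
Next-best assignment: Eriksen→Section 4pm, Ghosh→Section 3pm, Novak→Section 1pm = 200 points.
Every other assignment is strictly worse.
Ghosh's own top section is Section 3pm (87 points), but forcing Ghosh→Section 3pm and reassigning the rest optimally gives only 200 points — worse by 38.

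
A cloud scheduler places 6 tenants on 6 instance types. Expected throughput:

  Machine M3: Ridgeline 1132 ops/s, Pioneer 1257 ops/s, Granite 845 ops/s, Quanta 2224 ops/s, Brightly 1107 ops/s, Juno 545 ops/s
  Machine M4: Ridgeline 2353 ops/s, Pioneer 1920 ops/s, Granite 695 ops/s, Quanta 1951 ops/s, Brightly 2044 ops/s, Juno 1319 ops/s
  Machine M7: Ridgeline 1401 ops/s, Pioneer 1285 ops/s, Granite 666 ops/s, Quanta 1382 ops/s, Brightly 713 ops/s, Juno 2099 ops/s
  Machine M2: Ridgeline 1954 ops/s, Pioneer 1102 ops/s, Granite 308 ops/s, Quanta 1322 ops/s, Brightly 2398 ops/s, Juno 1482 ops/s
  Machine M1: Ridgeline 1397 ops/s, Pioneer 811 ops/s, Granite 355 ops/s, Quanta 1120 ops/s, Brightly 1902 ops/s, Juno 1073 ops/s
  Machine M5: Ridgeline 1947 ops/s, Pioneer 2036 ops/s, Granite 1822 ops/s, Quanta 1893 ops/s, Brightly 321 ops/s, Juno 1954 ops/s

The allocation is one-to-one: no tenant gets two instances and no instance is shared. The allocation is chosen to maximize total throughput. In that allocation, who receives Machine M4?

Pioneer receives Machine M4.

Treat this as an assignment problem: match each tenant to one instance.
Optimal: Ridgeline→Machine M2 (1954 ops/s), Pioneer→Machine M4 (1920 ops/s), Granite→Machine M5 (1822 ops/s), Quanta→Machine M3 (2224 ops/s), Brightly→Machine M1 (1902 ops/s), Juno→Machine M7 (2099 ops/s) — total 1954+1920+1822+2224+1902+2099 = 11921 ops/s.
Max-entry greedy (repeatedly take the single best remaining cell) gives 11465 ops/s, worse by 456.
Swapping Granite↔Quanta (Granite→Machine M3 845 ops/s, Quanta→Machine M5 1893 ops/s) loses 1308.
Every other assignment is strictly worse.
Pioneer's own top instance is Machine M5 (2036 ops/s), but forcing Pioneer→Machine M5 and reassigning the rest optimally gives only 11465 ops/s — worse by 456.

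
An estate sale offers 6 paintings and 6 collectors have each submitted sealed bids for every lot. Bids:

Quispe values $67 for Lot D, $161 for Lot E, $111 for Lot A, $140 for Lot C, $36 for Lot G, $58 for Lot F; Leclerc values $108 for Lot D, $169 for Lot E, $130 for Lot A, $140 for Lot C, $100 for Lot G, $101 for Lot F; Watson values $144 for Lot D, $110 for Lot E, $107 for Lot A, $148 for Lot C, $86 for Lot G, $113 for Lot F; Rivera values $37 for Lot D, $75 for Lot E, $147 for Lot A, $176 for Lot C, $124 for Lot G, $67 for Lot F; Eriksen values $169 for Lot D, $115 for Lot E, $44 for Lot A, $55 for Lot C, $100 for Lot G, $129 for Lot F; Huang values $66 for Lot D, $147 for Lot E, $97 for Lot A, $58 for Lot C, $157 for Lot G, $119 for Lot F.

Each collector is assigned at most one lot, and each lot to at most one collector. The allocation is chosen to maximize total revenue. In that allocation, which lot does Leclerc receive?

Leclerc receives Lot A.

Optimal: Quispe→Lot E ($161), Leclerc→Lot A ($130), Watson→Lot F ($113), Rivera→Lot C ($176), Eriksen→Lot D ($169), Huang→Lot G ($157) — total 161+130+113+176+169+157 = $906.
Max-entry greedy (repeatedly take the single best remaining cell) gives $895, worse by 11.
Leclerc's own top lot is Lot E ($169), but forcing Leclerc→Lot E and reassigning the rest optimally gives only $895 — worse by 11.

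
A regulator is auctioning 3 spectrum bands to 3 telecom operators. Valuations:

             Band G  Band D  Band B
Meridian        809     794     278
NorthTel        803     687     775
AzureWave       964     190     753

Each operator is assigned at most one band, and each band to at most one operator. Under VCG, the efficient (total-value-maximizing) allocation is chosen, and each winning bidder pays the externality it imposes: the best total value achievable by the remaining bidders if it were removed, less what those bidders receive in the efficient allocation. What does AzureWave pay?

AzureWave pays $28M.

Efficient allocation: Meridian→Band D ($794M), NorthTel→Band B ($775M), AzureWave→Band G ($964M); total welfare W = $2533M.
AzureWave receives Band G at value $964M, so the others get W − 964 = $1569M.
Without AzureWave: best allocation of the remaining 2 bidders over all 3 bands is Meridian→Band D ($794M), NorthTel→Band G ($803M), total $1597M.
VCG payment = (others' best without AzureWave) − (others' welfare with AzureWave) = 1597 − 1569 = $28M.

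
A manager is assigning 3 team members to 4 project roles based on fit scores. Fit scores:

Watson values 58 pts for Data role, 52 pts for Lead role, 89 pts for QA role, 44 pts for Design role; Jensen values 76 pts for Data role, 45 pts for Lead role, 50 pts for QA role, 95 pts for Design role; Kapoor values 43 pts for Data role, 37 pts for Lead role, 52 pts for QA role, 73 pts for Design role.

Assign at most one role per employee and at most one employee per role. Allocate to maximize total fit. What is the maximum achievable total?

Treat this as an assignment problem: match each employee to one role.
Optimal: Watson→QA role (89 pts), Jensen→Data role (76 pts), Kapoor→Design role (73 pts) — total 89+76+73 = 238 pts.
Row-greedy (each employee in turn takes its best remaining role) gives 227 pts, worse by 11.
Next-best assignment: Watson→QA role, Jensen→Design role, Kapoor→Data role = 227 pts.
Swapping Jensen↔Kapoor (Jensen→Design role 95 pts, Kapoor→Data role 43 pts) loses 11.
Checked against all permutations: 238 pts is optimal.

Maximum total: 238 pts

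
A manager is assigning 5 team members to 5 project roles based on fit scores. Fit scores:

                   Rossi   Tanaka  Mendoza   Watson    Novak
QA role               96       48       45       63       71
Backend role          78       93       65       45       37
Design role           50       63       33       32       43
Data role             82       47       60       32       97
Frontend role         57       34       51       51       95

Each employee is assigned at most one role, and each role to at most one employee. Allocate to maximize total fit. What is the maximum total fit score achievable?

Optimal: Rossi→QA role (96 pts), Tanaka→Backend role (93 pts), Mendoza→Data role (60 pts), Watson→Design role (32 pts), Novak→Frontend role (95 pts) — total 96+93+60+32+95 = 376 pts.
Max-entry greedy (repeatedly take the single best remaining cell) gives 369 pts, worse by 7.
Next-best assignment: Rossi→QA role, Tanaka→Design role, Mendoza→Backend role, Watson→Frontend role, Novak→Data role = 372 pts.
Swapping Tanaka↔Rossi (Tanaka→QA role 48 pts, Rossi→Backend role 78 pts) loses 63.
Every other assignment is strictly worse.

Maximum total: 376 pts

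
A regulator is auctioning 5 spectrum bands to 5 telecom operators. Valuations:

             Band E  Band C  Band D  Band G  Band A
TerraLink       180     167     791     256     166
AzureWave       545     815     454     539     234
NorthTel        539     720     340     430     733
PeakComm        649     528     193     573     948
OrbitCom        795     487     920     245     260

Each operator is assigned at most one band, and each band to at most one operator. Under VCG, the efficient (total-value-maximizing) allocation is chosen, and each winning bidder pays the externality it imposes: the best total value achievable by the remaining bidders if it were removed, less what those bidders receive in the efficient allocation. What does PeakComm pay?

PeakComm pays $289M.

Efficient allocation: TerraLink→Band D ($791M), AzureWave→Band G ($539M), NorthTel→Band C ($720M), PeakComm→Band A ($948M), OrbitCom→Band E ($795M); total welfare W = $3793M.
PeakComm receives Band A at value $948M, so the others get W − 948 = $2845M.
Without PeakComm: best allocation of the remaining 4 bidders over all 5 bands is TerraLink→Band D ($791M), AzureWave→Band C ($815M), NorthTel→Band A ($733M), OrbitCom→Band E ($795M), total $3134M.
VCG payment = (others' best without PeakComm) − (others' welfare with PeakComm) = 3134 − 2845 = $289M.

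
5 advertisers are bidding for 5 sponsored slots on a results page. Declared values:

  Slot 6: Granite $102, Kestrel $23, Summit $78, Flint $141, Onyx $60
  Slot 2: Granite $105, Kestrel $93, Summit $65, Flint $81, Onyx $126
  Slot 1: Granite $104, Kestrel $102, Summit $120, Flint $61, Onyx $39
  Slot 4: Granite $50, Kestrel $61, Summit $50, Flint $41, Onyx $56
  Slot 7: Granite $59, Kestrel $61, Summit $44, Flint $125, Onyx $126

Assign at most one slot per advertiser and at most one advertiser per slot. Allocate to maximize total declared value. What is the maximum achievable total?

Maximum total: $553

Optimal: Granite→Slot 2 ($105), Kestrel→Slot 4 ($61), Summit→Slot 1 ($120), Flint→Slot 6 ($141), Onyx→Slot 7 ($126) — total 105+61+120+141+126 = $553.
Row-greedy (each advertiser in turn takes its best remaining slot) gives $466, worse by 87.
Swapping Granite↔Kestrel (Granite→Slot 4 $50, Kestrel→Slot 2 $93) loses 23.
Checked against all permutations: $553 is optimal.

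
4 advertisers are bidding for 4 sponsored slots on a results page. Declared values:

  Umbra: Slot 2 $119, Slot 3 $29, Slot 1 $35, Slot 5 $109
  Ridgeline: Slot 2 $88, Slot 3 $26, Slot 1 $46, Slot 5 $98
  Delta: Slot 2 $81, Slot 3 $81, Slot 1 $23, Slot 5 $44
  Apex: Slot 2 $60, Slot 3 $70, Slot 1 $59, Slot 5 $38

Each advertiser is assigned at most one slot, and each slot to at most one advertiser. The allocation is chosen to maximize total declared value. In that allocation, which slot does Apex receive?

Apex receives Slot 1.

Treat this as an assignment problem: match each advertiser to one slot.
Optimal: Umbra→Slot 2 ($119), Ridgeline→Slot 5 ($98), Delta→Slot 3 ($81), Apex→Slot 1 ($59) — total 119+98+81+59 = $357.
Swapping Delta↔Apex (Delta→Slot 1 $23, Apex→Slot 3 $70) loses 47.
No other one-to-one assignment exceeds $357.
Apex's own top slot is Slot 3 ($70), but forcing Apex→Slot 3 and reassigning the rest optimally gives only $310 — worse by 47.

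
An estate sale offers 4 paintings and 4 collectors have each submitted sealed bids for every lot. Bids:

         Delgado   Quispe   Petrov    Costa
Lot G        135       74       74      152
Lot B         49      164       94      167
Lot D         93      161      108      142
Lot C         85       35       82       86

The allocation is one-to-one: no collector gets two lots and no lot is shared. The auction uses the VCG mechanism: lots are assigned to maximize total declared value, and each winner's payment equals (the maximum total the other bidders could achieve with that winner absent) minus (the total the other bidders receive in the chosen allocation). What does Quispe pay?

Quispe pays $26.

Efficient allocation: Delgado→Lot G ($135), Quispe→Lot D ($161), Petrov→Lot C ($82), Costa→Lot B ($167); total welfare W = $545.
Quispe receives Lot D at value $161, so the others get W − 161 = $384.
Without Quispe: best allocation of the remaining 3 bidders over all 4 lots is Delgado→Lot G ($135), Petrov→Lot D ($108), Costa→Lot B ($167), total $410.
VCG payment = (others' best without Quispe) − (others' welfare with Quispe) = 410 − 384 = $26.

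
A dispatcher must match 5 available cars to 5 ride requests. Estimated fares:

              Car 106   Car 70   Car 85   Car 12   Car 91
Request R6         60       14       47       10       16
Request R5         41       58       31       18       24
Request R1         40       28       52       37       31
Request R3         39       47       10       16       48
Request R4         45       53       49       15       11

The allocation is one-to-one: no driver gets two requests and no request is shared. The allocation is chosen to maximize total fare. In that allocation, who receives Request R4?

Car 85 receives Request R4.

Optimal: Car 106→Request R6 ($60), Car 70→Request R5 ($58), Car 85→Request R4 ($49), Car 12→Request R1 ($37), Car 91→Request R3 ($48) — total 60+58+49+37+48 = $252.
Row-greedy (each driver in turn takes its best remaining request) gives $197, worse by 55.
No other one-to-one assignment exceeds $252.
Car 85's own top request is Request R1 ($52), but forcing Car 85→Request R1 and reassigning the rest optimally gives only $233 — worse by 19.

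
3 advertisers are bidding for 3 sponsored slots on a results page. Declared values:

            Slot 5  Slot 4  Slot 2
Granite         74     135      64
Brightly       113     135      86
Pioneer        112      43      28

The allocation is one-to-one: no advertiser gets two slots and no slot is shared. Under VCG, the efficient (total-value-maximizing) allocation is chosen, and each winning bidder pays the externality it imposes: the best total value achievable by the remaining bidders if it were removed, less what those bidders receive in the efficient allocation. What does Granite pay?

Efficient allocation: Granite→Slot 4 ($135), Brightly→Slot 2 ($86), Pioneer→Slot 5 ($112); total welfare W = $333.
Granite receives Slot 4 at value $135, so the others get W − 135 = $198.
Without Granite: best allocation of the remaining 2 bidders over all 3 slots is Brightly→Slot 4 ($135), Pioneer→Slot 5 ($112), total $247.
VCG payment = (others' best without Granite) − (others' welfare with Granite) = 247 − 198 = $49.

Granite pays $49.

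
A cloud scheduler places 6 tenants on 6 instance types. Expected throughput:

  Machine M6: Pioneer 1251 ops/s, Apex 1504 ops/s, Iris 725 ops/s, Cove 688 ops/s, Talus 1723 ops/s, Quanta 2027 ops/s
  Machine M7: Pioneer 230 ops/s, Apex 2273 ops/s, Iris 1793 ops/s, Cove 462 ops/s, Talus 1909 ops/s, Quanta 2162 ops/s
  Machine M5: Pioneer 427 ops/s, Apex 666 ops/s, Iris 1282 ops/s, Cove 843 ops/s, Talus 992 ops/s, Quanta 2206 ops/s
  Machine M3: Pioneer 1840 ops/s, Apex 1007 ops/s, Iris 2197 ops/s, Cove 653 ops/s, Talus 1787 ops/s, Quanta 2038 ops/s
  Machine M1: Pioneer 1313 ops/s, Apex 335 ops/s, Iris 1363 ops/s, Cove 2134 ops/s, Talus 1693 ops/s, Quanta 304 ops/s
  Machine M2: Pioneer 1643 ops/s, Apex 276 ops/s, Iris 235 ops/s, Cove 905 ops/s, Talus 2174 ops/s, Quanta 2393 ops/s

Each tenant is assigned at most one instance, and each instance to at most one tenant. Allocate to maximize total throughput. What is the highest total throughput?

This is a one-to-one assignment (maximum-weight bipartite matching).
Optimal: Pioneer→Machine M6 (1251 ops/s), Apex→Machine M7 (2273 ops/s), Iris→Machine M3 (2197 ops/s), Cove→Machine M1 (2134 ops/s), Talus→Machine M2 (2174 ops/s), Quanta→Machine M5 (2206 ops/s) — total 1251+2273+2197+2134+2174+2206 = 12235 ops/s.
Column-greedy (each instance in turn goes to its best remaining tenant) gives 11730 ops/s, worse by 505.
Next-best assignment: Pioneer→Machine M2, Apex→Machine M7, Iris→Machine M3, Cove→Machine M1, Talus→Machine M6, Quanta→Machine M5 = 12176 ops/s.
Checked against all permutations: 12235 ops/s is optimal.

Max total: 12235 ops/s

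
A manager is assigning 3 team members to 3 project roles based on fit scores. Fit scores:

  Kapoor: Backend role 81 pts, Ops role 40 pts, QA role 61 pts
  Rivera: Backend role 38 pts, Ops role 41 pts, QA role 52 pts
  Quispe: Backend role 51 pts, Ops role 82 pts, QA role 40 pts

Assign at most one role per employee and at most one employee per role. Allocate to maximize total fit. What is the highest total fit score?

This is the linear assignment problem.
Optimal: Kapoor→Backend role (81 pts), Rivera→QA role (52 pts), Quispe→Ops role (82 pts) — total 81+52+82 = 215 pts.
Swapping Kapoor↔Quispe (Kapoor→Ops role 40 pts, Quispe→Backend role 51 pts) loses 72.

Max total: 215 pts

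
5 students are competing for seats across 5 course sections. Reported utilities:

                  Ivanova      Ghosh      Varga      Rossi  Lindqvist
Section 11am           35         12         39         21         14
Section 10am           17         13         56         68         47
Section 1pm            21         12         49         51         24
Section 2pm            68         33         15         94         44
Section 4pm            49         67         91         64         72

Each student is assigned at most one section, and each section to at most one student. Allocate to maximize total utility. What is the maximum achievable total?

Optimal: Ivanova→Section 11am (35 points), Ghosh→Section 4pm (67 points), Varga→Section 1pm (49 points), Rossi→Section 2pm (94 points), Lindqvist→Section 10am (47 points) — total 35+67+49+94+47 = 292 points.
Column-greedy (each section in turn goes to its best remaining student) gives 266 points, worse by 26.
Next-best assignment: Ivanova→Section 11am, Ghosh→Section 1pm, Varga→Section 4pm, Rossi→Section 2pm, Lindqvist→Section 10am = 279 points.
Swapping Varga↔Ivanova (Varga→Section 11am 39 points, Ivanova→Section 1pm 21 points) loses 24.
Checked against all permutations: 292 points is optimal.

Maximum total: 292 points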